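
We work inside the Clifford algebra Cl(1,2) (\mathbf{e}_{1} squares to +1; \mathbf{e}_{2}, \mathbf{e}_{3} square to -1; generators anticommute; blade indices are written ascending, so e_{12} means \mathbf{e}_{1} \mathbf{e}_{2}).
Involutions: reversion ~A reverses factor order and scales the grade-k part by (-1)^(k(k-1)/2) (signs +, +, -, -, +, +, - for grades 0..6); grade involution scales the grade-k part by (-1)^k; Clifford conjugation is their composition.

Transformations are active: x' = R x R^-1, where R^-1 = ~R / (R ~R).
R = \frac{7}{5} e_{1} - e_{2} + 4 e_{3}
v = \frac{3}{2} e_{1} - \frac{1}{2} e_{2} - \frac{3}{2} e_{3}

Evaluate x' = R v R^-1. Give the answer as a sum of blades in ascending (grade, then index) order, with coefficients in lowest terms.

~R = \frac{7}{5} e_{1} - e_{2} + 4 e_{3}, and R ~R = -\frac{376}{25}, so R^-1 = ~R / (-\frac{376}{25}).
R v = \frac{38}{5} + \frac{4}{5} e_{12} - \frac{81}{10} e_{13} + \frac{7}{2} e_{23}
Answer: -\frac{137}{47} e_{1} + \frac{71}{47} e_{2} - \frac{239}{94} e_{3}


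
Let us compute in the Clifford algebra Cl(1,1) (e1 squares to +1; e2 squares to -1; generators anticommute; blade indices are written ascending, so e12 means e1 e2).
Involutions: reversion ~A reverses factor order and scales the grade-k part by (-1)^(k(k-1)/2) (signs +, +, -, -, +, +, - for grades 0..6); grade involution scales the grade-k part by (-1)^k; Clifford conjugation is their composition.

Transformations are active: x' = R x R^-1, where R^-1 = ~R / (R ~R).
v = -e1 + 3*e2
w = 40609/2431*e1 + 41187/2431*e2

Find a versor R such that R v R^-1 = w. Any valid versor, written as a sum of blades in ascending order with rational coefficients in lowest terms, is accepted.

Why this works: both vectors square to -8, so q(v) = q(w) and R = v + w = 38178/2431*e1 + 48480/2431*e2 carries v to w — its own direction survives, the complement (v - w)/2 flips.
Answer: 38178/2431*e1 + 48480/2431*e2


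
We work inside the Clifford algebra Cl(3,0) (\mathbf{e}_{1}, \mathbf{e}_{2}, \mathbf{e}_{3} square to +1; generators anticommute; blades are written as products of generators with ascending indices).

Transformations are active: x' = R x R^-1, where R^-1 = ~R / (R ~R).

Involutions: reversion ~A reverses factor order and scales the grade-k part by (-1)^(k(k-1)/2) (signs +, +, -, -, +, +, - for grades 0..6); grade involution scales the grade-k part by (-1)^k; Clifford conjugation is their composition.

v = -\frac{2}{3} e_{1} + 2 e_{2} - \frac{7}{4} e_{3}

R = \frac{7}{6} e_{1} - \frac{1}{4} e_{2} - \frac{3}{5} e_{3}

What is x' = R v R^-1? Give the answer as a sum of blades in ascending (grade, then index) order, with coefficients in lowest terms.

~R = \frac{7}{6} e_{1} - \frac{1}{4} e_{2} - \frac{3}{5} e_{3}, and R ~R = \frac{6421}{3600}, so R^-1 = ~R / (\frac{6421}{3600}).
R v = -\frac{41}{180} + \frac{13}{6} e_{1} e_{2} - \frac{293}{120} e_{1} e_{3} + \frac{131}{80} e_{2} e_{3}
Answer: \frac{7102}{19263} e_{1} - \frac{12432}{6421} e_{2} + \frac{48883}{25684} e_{3}


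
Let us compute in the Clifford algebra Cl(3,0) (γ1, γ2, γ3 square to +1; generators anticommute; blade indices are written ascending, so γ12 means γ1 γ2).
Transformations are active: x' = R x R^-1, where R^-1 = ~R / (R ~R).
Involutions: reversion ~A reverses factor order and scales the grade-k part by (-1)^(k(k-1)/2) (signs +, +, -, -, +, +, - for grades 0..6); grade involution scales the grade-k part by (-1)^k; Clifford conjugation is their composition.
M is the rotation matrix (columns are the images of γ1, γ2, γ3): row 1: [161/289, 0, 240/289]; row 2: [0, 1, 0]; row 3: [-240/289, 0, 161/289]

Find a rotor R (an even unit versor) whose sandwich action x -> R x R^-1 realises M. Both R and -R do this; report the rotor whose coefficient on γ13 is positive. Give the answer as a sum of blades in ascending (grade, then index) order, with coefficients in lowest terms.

Method: write R = a + b12*γ12 + b13*γ13 + b23*γ23 with a^2 + b12^2 + b13^2 + b23^2 = 1 (so R^-1 = ~R). Expanding the columns R e_j ~R gives tr M = 4a^2 - 1 and, from the antisymmetric part, M21 - M12 = -4a*b12, M13 - M31 = 4a*b13, M32 - M23 = -4a*b23.
Here tr M = 611/289, so a^2 = (1 + tr M)/4 = 225/289 and a = ±15/17. Taking a = 15/17: M21 - M12 = 0, M13 - M31 = 480/289, M32 - M23 = 0, giving b12 = 0, b13 = 8/17, b23 = 0, i.e. R = 15/17 + 8/17*γ13.
Its γ13 coefficient is already positive.
Answer: 15/17 + 8/17*γ13. Sheet selection: the two-to-one cover makes ±R indistinguishable at the matrix level (trace 611/289), so uniqueness comes from the required sign on γ13.


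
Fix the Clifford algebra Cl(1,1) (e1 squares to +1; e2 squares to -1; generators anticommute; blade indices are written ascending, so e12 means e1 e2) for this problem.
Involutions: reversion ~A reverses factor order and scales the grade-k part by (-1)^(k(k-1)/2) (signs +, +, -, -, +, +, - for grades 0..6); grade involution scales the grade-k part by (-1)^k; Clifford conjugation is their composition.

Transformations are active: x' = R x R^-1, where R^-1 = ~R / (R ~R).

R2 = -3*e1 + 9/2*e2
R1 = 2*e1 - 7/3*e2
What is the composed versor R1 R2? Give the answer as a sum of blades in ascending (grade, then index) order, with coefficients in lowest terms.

Distribute over the terms of R1 (each basis-blade product reordered to ascending indices, repeated generators contracted through their squares):
(2*e1) R2 = -6 + 9*e12
(-7/3*e2) R2 = 21/2 - 7*e12
Summing the partial products and collecting blades:
Answer: 9/2 + 2*e12


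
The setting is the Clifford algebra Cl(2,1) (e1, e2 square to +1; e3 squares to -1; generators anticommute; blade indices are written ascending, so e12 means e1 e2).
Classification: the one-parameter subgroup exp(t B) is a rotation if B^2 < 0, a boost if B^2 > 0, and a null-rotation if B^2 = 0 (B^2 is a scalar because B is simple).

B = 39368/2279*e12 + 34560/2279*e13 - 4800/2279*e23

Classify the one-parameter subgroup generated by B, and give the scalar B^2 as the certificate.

B^2 term by term: the squares give (39368/2279)^2*(e12)^2 + (34560/2279)^2*(e13)^2 + (-4800/2279)^2*(e23)^2 = 1549839424/5193841*(-1) + 1194393600/5193841*(+1) + 23040000/5193841*(+1) = -64 (each basis 2-blade squares to minus the product of its generators' squares); cross terms between blades sharing an index anticommute and cancel. So B^2 = -64.
Answer: rotation, certificate B^2 = -64. The scalar -64 is the complete invariant here: its sign names the subgroup type.


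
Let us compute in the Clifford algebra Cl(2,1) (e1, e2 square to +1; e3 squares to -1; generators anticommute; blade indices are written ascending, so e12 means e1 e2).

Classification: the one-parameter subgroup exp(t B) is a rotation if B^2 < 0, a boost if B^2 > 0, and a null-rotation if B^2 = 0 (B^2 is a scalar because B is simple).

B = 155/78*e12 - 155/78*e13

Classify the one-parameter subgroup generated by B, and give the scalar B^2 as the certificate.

B^2 term by term: the squares give (155/78)^2*(e12)^2 + (-155/78)^2*(e13)^2 = 24025/6084*(-1) + 24025/6084*(+1) = 0 (each basis 2-blade squares to minus the product of its generators' squares); cross terms between blades sharing an index anticommute and cancel. So B^2 = 0.
Answer: null-rotation, certificate B^2 = 0. One invariant decides it: the square 0 survives every conjugation, and its sign is exactly the classification.


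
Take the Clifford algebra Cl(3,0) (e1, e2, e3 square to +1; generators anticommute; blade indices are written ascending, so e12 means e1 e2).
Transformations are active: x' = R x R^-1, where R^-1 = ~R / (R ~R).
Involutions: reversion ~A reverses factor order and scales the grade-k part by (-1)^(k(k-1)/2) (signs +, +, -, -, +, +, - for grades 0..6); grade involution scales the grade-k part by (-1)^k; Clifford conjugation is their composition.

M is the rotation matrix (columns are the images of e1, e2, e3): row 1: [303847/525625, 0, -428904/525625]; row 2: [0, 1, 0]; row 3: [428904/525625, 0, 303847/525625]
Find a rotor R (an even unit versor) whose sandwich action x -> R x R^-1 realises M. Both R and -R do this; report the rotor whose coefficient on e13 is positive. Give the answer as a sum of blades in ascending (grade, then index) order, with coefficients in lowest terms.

Method: write R = a + b12*e12 + b13*e13 + b23*e23 with a^2 + b12^2 + b13^2 + b23^2 = 1 (so R^-1 = ~R). Expanding the columns R e_j ~R gives tr M = 4a^2 - 1 and, from the antisymmetric part, M21 - M12 = -4a*b12, M13 - M31 = 4a*b13, M32 - M23 = -4a*b23.
Here tr M = 1133319/525625, so a^2 = (1 + tr M)/4 = 414736/525625 and a = ±644/725. Taking a = 644/725: M21 - M12 = 0, M13 - M31 = -857808/525625, M32 - M23 = 0, giving b12 = 0, b13 = -333/725, b23 = 0, i.e. R = 644/725 - 333/725*e13.
Its e13 coefficient is negative, so report the other preimage -R.
Answer: -644/725 + 333/725*e13. Key observation: the double cover Spin(3) -> SO(3) sends R and -R to the same matrix (trace 1133319/525625 here), so the stated sign of the e13 coefficient is what selects one sheet.


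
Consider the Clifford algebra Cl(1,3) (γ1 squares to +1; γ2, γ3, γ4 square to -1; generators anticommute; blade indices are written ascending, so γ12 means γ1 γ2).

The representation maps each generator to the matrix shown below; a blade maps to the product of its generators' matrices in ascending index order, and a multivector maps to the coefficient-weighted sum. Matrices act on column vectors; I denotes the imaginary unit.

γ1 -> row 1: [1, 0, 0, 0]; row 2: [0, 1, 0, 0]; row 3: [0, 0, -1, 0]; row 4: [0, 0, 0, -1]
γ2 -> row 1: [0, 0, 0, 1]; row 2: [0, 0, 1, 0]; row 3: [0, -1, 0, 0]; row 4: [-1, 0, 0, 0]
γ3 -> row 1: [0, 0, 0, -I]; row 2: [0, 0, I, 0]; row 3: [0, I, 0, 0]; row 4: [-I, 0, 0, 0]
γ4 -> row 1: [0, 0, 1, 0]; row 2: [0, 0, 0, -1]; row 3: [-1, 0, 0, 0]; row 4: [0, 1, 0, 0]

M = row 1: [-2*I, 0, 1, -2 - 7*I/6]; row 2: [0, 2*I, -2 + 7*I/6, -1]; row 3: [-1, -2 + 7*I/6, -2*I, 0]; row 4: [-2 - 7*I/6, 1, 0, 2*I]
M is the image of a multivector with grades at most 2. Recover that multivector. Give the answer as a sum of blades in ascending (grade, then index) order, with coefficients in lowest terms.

Method: the blade images are trace-orthogonal — tr(rho(e_A) rho(e_B)^-1) = 4 if A = B and 0 otherwise — and rho(e_A)^-1 = (e_A)^2 * rho(e_A) with (e_A)^2 = +1 or -1, so the coefficient of e_A in the preimage is (e_A)^2 * tr(M rho(e_A))/4.
Nonzero projections over blades of grade <= 2: γ3: (γ3)^2 = -1, tr(M rho(γ3)) = -14/3, coefficient 7/6; γ4: (γ4)^2 = -1, tr(M rho(γ4)) = -4, coefficient 1; γ12: (γ12)^2 = +1, tr(M rho(γ12)) = -8, coefficient -2; γ23: (γ23)^2 = -1, tr(M rho(γ23)) = -8, coefficient 2. Every other blade of grade <= 2 projects to 0.
Answer: 7/6*γ3 + γ4 - 2*γ12 + 2*γ23


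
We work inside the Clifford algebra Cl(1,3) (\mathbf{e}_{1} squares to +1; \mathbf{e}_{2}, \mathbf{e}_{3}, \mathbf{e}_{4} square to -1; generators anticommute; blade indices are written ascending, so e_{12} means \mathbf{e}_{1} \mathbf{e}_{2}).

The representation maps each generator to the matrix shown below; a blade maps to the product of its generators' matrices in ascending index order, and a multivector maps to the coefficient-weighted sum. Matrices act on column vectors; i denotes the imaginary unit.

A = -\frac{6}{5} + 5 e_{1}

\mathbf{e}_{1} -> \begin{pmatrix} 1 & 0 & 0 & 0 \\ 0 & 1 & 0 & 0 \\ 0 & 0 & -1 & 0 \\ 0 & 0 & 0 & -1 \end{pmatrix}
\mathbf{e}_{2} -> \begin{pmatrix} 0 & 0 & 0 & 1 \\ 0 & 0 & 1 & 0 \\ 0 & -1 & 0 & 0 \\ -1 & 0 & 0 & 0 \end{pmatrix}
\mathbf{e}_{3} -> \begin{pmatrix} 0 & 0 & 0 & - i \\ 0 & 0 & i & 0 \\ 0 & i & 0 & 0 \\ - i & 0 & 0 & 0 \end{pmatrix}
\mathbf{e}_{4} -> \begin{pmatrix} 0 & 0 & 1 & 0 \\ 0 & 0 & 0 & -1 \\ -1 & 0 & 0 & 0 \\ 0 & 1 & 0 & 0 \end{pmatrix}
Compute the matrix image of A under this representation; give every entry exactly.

M = (-\frac{6}{5})*1 + (5)*rho(e_{1}), summed entrywise (1 is the identity matrix):
Answer: \begin{pmatrix} \frac{19}{5} & 0 & 0 & 0 \\ 0 & \frac{19}{5} & 0 & 0 \\ 0 & 0 & - \frac{31}{5} & 0 \\ 0 & 0 & 0 & - \frac{31}{5} \end{pmatrix}


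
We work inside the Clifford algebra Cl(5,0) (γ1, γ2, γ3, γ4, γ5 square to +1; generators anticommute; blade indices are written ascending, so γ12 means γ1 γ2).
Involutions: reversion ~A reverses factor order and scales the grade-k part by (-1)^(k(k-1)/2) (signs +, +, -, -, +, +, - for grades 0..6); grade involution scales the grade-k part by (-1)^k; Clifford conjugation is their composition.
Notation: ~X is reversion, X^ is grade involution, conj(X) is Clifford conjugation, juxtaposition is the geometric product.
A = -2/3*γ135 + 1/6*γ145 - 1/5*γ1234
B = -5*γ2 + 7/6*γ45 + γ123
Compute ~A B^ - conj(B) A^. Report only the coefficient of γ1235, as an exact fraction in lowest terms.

first term: 7/36*γ1 + 1/5*γ4 + 2/3*γ25 - 16/9*γ134 + 31/10*γ1235 - 5/6*γ1245 + 1/6*γ2345
second term: -7/36*γ1 + 1/5*γ4 + 2/3*γ25 + 2/9*γ134 - 107/30*γ1235 + 5/6*γ1245 - 1/6*γ2345
Answer: 20/3


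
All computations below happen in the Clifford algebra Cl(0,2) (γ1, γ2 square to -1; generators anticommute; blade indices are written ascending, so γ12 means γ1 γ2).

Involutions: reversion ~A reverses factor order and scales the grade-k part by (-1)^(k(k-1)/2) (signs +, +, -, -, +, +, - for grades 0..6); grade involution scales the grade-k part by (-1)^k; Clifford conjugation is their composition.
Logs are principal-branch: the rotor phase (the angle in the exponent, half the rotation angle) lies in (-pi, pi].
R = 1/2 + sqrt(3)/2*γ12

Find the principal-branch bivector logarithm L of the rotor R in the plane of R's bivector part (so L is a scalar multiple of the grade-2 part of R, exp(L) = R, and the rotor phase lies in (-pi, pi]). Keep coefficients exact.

The scalar part of R is 1/2, which pins the rotor phase on the principal branch; dividing the bivector part by the sine of that phase recovers the unit plane, and L is the phase times that plane.
Concretely: cos(phase) = 1/2 gives phase = ±pi/3, and since phase/sin(phase) is even the sign is immaterial: L = (phase/sin(phase)) * <R>_2 = (2*sqrt(3)*pi/9) * <R>_2.
Answer: pi/3*γ12


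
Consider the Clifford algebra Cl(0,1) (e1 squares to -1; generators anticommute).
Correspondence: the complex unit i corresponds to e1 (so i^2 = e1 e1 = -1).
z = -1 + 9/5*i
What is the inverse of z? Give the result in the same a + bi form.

In blades: z = -1 + 9/5*e1.
With qbar = -1 - 9/5*e1 (scalar fixed, mapped units negated), z qbar = 106/25 (the sum of squared coefficients), so z^-1 = qbar / (106/25) = -25/106 - 45/106*e1; translating back:
Answer: -25/106 - 45/106*i


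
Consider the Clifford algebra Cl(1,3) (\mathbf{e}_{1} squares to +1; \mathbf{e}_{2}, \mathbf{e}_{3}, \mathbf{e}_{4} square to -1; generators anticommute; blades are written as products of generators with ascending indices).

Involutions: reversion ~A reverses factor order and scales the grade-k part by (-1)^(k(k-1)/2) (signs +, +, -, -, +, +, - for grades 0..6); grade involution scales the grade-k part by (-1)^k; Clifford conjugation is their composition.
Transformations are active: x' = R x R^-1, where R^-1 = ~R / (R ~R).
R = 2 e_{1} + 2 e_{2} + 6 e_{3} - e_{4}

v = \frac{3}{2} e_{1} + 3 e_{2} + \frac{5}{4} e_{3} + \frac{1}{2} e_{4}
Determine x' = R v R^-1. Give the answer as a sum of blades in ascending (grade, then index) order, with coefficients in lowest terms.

~R = 2 e_{1} + 2 e_{2} + 6 e_{3} - e_{4}, and R ~R = -37, so R^-1 = ~R / (-37).
R v = -10 + 3 e_{1} e_{2} - \frac{13}{2} e_{1} e_{3} + \frac{5}{2} e_{1} e_{4} - \frac{31}{2} e_{2} e_{3} + 4 e_{2} e_{4} + \frac{17}{4} e_{3} e_{4}
Answer: -\frac{31}{74} e_{1} - \frac{71}{37} e_{2} + \frac{295}{148} e_{3} - \frac{77}{74} e_{4}


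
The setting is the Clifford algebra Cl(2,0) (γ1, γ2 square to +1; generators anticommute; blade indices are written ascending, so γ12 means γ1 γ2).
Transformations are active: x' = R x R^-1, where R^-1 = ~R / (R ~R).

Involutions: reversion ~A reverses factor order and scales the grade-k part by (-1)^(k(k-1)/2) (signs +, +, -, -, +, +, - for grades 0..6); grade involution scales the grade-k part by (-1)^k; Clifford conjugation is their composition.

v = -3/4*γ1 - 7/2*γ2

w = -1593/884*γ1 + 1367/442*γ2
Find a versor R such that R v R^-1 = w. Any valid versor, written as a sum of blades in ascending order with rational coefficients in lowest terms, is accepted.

Key observation: q(v) = q(w) = 205/16 (sandwiches preserve the norm), so R = v + w = -564/221*γ1 - 90/221*γ2 works whenever it is invertible — the component of v along it is kept and (v - w)/2 reverses, sending v to w.
Answer: -564/221*γ1 - 90/221*γ2


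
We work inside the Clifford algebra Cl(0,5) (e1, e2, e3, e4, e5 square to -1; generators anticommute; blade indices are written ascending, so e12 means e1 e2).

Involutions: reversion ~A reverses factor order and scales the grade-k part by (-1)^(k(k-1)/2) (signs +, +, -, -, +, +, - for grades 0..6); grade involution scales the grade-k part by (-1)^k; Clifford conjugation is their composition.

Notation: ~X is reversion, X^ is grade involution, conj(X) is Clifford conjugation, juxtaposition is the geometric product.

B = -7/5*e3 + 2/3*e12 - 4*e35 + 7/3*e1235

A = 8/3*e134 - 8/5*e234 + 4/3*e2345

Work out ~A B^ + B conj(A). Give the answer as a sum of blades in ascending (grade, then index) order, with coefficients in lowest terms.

first term: -28/45*e14 - 232/75*e24 + 16/15*e134 + 72/5*e145 + 16/9*e234 - 92/45*e245 + 8/9*e1345
second term: -308/45*e14 - 232/75*e24 + 16/15*e134 + 104/15*e145 + 16/9*e234 - 652/45*e245 - 8/9*e1345
Answer: -112/15*e14 - 464/75*e24 + 32/15*e134 + 64/3*e145 + 32/9*e234 - 248/15*e245


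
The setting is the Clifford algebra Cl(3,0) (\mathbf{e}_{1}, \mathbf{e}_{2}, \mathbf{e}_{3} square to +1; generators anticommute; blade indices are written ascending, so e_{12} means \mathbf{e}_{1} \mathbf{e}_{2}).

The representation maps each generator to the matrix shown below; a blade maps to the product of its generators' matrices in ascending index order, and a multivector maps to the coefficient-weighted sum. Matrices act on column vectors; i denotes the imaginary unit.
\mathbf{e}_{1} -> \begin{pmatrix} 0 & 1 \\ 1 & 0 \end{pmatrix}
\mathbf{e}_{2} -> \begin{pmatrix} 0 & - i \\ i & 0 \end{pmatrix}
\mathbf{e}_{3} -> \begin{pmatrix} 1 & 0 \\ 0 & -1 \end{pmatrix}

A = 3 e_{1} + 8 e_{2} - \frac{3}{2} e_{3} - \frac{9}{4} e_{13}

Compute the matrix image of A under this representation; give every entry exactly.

Bivector images (products of the table entries): rho(e_{13}) = rho(\mathbf{e}_{1})rho(\mathbf{e}_{3}) = \begin{pmatrix} 0 & -1 \\ 1 & 0 \end{pmatrix}.
M = (3)*rho(e_{1}) + (8)*rho(e_{2}) + (-\frac{3}{2})*rho(e_{3}) + (-\frac{9}{4})*rho(e_{13}), summed entrywise:
Answer: \begin{pmatrix} - \frac{3}{2} & \frac{21}{4} - 8 i \\ \frac{3}{4} + 8 i & \frac{3}{2} \end{pmatrix}


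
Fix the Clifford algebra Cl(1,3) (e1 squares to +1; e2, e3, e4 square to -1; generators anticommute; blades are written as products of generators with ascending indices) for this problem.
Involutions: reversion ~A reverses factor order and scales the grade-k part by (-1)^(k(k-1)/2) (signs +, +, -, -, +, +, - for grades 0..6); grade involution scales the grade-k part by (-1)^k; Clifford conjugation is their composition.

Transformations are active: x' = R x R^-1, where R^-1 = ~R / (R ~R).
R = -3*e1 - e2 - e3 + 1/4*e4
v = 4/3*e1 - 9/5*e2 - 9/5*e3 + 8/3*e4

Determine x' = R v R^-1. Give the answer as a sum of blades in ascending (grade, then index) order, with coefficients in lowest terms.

~R = -3*e1 - e2 - e3 + 1/4*e4, and R ~R = 111/16, so R^-1 = ~R / (111/16).
R v = -124/15 + 101/15*e1 e2 + 101/15*e1 e3 - 25/3*e1 e4 - 133/60*e2 e4 - 133/60*e3 e4
Answer: 1076/185*e1 + 1393/333*e2 + 1393/333*e3 - 5432/1665*e4


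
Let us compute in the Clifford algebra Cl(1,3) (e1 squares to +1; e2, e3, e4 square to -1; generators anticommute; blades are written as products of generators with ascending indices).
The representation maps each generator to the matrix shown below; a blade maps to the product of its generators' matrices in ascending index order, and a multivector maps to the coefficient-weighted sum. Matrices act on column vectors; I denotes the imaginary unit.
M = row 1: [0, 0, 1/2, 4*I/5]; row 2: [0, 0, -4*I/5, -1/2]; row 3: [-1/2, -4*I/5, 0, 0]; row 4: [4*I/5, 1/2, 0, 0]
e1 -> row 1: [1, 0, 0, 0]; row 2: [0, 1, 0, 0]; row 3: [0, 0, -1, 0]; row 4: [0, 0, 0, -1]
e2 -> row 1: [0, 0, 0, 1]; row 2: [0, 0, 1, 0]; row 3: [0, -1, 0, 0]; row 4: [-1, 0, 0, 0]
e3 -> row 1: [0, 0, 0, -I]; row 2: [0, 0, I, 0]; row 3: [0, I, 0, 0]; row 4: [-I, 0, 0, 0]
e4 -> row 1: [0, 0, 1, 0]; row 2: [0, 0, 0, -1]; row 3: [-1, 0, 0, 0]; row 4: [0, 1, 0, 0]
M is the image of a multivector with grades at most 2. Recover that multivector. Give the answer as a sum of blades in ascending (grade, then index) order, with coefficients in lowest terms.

Method: the blade images are trace-orthogonal — tr(rho(e_A) rho(e_B)^-1) = 4 if A = B and 0 otherwise — and rho(e_A)^-1 = (e_A)^2 * rho(e_A) with (e_A)^2 = +1 or -1, so the coefficient of e_A in the preimage is (e_A)^2 * tr(M rho(e_A))/4.
Nonzero projections over blades of grade <= 2: e3: (e3)^2 = -1, tr(M rho(e3)) = 16/5, coefficient -4/5; e4: (e4)^2 = -1, tr(M rho(e4)) = -2, coefficient 1/2. Every other blade of grade <= 2 projects to 0.
Answer: -4/5*e3 + 1/2*e4


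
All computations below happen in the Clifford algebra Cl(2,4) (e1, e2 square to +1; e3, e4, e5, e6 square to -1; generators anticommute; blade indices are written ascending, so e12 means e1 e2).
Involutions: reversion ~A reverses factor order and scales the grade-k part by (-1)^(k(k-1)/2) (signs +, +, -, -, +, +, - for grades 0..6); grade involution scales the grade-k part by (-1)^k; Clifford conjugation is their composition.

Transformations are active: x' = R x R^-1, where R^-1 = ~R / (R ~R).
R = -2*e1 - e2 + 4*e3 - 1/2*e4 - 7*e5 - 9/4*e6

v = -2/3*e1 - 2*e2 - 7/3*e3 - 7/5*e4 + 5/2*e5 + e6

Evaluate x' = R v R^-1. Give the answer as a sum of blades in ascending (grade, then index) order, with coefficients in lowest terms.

~R = -2*e1 - e2 + 4*e3 - 1/2*e4 - 7*e5 - 9/4*e6, and R ~R = -1045/16, so R^-1 = ~R / (-1045/16).
R v = 1903/60 + 10/3*e12 + 22/3*e13 + 37/15*e14 - 29/3*e15 - 7/2*e16 + 31/3*e23 + 2/5*e24 - 33/2*e25 - 11/2*e26 - 203/30*e34 - 19/3*e35 - 5/4*e36 - 221/20*e45 - 73/20*e46 - 11/8*e56
Answer: 3718/1425*e1 + 4234/1425*e2 - 737/475*e3 + 2687/1425*e4 + 12251/2850*e5 + 563/475*e6


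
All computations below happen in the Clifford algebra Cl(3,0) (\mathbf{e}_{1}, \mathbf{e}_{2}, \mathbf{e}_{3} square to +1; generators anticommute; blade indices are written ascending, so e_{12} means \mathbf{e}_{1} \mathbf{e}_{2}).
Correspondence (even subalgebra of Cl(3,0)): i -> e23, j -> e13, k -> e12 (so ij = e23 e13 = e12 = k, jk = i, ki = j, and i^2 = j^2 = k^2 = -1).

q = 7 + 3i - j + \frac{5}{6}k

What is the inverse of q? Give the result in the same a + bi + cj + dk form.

In blades: q = 7 + \frac{5}{6} e_{12} - e_{13} + 3 e_{23}.
With qbar = 7 - \frac{5}{6} e_{12} + e_{13} - 3 e_{23} (scalar fixed, mapped units negated), q qbar = \frac{2149}{36} (the sum of squared coefficients), so q^-1 = qbar / (\frac{2149}{36}) = \frac{36}{307} - \frac{30}{2149} e_{12} + \frac{36}{2149} e_{13} - \frac{108}{2149} e_{23}; translating back:
Answer: \frac{36}{307} - \frac{108}{2149}i + \frac{36}{2149}j - \frac{30}{2149}k


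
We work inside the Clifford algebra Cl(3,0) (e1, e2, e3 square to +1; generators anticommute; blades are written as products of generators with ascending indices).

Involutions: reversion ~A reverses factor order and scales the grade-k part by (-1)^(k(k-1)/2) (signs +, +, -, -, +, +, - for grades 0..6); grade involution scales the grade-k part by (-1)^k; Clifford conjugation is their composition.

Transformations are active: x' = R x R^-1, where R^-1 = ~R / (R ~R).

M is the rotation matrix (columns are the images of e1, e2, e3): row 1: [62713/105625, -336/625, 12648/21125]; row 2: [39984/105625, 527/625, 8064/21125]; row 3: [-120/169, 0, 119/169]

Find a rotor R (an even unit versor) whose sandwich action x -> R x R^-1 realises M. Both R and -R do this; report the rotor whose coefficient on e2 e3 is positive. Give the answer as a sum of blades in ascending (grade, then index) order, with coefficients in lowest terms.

Method: write R = a + b12*e1 e2 + b13*e1 e3 + b23*e2 e3 with a^2 + b12^2 + b13^2 + b23^2 = 1 (so R^-1 = ~R). Expanding the columns R e_j ~R gives tr M = 4a^2 - 1 and, from the antisymmetric part, M21 - M12 = -4a*b12, M13 - M31 = 4a*b13, M32 - M23 = -4a*b23.
Here tr M = 226151/105625, so a^2 = (1 + tr M)/4 = 82944/105625 and a = ±288/325. Taking a = 288/325: M21 - M12 = 96768/105625, M13 - M31 = 27648/21125, M32 - M23 = -8064/21125, giving b12 = -84/325, b13 = 24/65, b23 = 7/65, i.e. R = 288/325 - 84/325*e1 e2 + 24/65*e1 e3 + 7/65*e2 e3.
Its e2 e3 coefficient is already positive.
Answer: 288/325 - 84/325*e1 e2 + 24/65*e1 e3 + 7/65*e2 e3. Key observation: the double cover Spin(3) -> SO(3) sends R and -R to the same matrix (trace 226151/105625 here), so the stated sign of the e2 e3 coefficient is what selects one sheet.


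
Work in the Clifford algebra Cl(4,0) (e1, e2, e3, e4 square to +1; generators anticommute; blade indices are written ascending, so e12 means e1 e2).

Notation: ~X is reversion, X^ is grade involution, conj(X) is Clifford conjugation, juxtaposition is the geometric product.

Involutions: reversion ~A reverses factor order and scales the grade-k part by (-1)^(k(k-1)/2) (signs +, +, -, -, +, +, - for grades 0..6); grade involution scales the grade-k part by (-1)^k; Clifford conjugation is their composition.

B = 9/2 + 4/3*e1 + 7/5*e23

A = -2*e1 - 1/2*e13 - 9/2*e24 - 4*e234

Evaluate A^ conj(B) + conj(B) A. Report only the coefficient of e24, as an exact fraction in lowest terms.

first term: -8/3 + 9*e1 - 2/3*e3 + 28/5*e4 - 7/10*e12 - 9/4*e13 - 81/4*e24 + 63/10*e34 - 14/5*e123 + 6*e124 + 18*e234 + 16/3*e1234
second term: 8/3 - 9*e1 + 2/3*e3 - 28/5*e4 + 7/10*e12 - 9/4*e13 - 81/4*e24 - 63/10*e34 + 14/5*e123 + 6*e124 - 18*e234 + 16/3*e1234
Answer: -81/2


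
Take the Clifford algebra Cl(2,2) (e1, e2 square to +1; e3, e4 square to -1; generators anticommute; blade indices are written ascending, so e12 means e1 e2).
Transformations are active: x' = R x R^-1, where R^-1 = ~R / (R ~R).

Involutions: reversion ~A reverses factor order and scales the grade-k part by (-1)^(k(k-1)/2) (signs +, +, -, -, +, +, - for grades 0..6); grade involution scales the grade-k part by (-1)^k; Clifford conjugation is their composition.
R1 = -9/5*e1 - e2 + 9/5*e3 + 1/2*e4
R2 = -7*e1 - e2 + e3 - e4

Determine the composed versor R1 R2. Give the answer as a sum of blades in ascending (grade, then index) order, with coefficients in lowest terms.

Distribute over the terms of R1 (each basis-blade product reordered to ascending indices, repeated generators contracted through their squares):
(-9/5*e1) R2 = 63/5 + 9/5*e12 - 9/5*e13 + 9/5*e14
(-e2) R2 = 1 - 7*e12 - e23 + e24
(9/5*e3) R2 = -9/5 + 63/5*e13 + 9/5*e23 - 9/5*e34
(1/2*e4) R2 = 1/2 + 7/2*e14 + 1/2*e24 - 1/2*e34
Summing the partial products and collecting blades:
Answer: 123/10 - 26/5*e12 + 54/5*e13 + 53/10*e14 + 4/5*e23 + 3/2*e24 - 23/10*e34


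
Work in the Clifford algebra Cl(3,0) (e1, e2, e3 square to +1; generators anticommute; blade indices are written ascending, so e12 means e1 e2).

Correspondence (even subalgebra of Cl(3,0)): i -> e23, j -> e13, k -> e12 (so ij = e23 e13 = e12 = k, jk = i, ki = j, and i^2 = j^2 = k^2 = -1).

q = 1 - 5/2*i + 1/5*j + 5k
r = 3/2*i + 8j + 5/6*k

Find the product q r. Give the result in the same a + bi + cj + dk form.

In blades: q = 1 + 5*e12 + 1/5*e13 - 5/2*e23, r = 5/6*e12 + 8*e13 + 3/2*e23.
Distribute q over r term by term (generator squares from the signature, products reordered to ascending indices): (1)*r = 5/6*e12 + 8*e13 + 3/2*e23; (5*e12)*r = -25/6 + 15/2*e13 - 40*e23; (1/5*e13)*r = -8/5 - 3/10*e12 + 1/6*e23; (-5/2*e23)*r = 15/4 - 20*e12 + 25/12*e13.
Sum: -121/60 - 292/15*e12 + 211/12*e13 - 115/3*e23; translating back through the correspondence:
Answer: -121/60 - 115/3*i + 211/12*j - 292/15*k


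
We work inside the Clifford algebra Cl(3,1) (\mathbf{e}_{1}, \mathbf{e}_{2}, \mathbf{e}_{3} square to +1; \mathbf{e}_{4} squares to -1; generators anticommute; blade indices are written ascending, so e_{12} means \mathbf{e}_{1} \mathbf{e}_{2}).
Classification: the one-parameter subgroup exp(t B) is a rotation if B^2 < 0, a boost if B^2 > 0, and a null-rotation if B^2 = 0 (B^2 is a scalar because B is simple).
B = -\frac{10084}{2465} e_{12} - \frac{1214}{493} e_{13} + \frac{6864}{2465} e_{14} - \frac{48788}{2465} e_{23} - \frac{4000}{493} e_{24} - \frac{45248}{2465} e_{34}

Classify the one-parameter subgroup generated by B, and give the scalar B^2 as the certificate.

B^2 term by term: the squares give (-\frac{10084}{2465})^2*(e_{12})^2 + (-\frac{1214}{493})^2*(e_{13})^2 + (\frac{6864}{2465})^2*(e_{14})^2 + (-\frac{48788}{2465})^2*(e_{23})^2 + (-\frac{4000}{493})^2*(e_{24})^2 + (-\frac{45248}{2465})^2*(e_{34})^2 = \frac{101687056}{6076225}*(-1) + \frac{1473796}{243049}*(-1) + \frac{47114496}{6076225}*(+1) + \frac{2380268944}{6076225}*(-1) + \frac{16000000}{243049}*(+1) + \frac{2047381504}{6076225}*(+1) = -4 (each basis 2-blade squares to minus the product of its generators' squares); cross terms between blades sharing an index anticommute and cancel; the commuting (index-disjoint) pairs give grade-4 terms 2*c*c'*(blade product), which cancel blade by blade — e_{1234}: \frac{912561664}{6076225} - \frac{9712000}{243049} - \frac{669761664}{6076225} = 0 — confirming B is simple. So B^2 = -4.
Answer: rotation, certificate B^2 = -4. Certificate logic: -4 is a conjugation-invariant scalar, so its sign fixes rotation versus boost versus null-rotation outright.


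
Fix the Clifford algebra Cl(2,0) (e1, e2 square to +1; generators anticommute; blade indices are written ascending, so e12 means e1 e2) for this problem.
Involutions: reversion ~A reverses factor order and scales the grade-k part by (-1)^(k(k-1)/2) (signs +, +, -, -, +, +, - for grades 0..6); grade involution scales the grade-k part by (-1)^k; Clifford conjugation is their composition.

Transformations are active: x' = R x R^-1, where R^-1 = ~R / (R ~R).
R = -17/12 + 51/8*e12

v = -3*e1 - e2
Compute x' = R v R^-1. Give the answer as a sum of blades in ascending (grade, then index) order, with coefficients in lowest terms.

~R = -17/12 - 51/8*e12, and R ~R = 24565/576, so R^-1 = ~R / (24565/576).
R v = -17/8*e1 + 493/24*e2
Answer: 267/85*e1 - 31/85*e2


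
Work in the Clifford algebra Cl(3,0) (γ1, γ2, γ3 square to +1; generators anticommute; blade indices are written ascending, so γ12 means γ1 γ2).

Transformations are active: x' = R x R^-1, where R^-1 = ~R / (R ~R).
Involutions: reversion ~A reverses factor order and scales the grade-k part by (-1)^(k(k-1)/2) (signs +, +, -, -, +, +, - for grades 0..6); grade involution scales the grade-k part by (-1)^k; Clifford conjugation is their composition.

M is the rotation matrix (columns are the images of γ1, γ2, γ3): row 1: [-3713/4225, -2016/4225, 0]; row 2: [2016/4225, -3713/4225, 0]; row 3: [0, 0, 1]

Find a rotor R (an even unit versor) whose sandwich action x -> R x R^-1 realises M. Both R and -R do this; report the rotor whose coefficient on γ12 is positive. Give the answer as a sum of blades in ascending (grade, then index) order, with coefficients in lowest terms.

Method: write R = a + b12*γ12 + b13*γ13 + b23*γ23 with a^2 + b12^2 + b13^2 + b23^2 = 1 (so R^-1 = ~R). Expanding the columns R e_j ~R gives tr M = 4a^2 - 1 and, from the antisymmetric part, M21 - M12 = -4a*b12, M13 - M31 = 4a*b13, M32 - M23 = -4a*b23.
Here tr M = -3201/4225, so a^2 = (1 + tr M)/4 = 256/4225 and a = ±16/65. Taking a = 16/65: M21 - M12 = 4032/4225, M13 - M31 = 0, M32 - M23 = 0, giving b12 = -63/65, b13 = 0, b23 = 0, i.e. R = 16/65 - 63/65*γ12.
Its γ12 coefficient is negative, so report the other preimage -R.
Answer: -16/65 + 63/65*γ12. Note: both R and -R realise this M (trace -3201/4225); the covering map identifies them, and the γ12-coefficient sign is the tie-breaker.


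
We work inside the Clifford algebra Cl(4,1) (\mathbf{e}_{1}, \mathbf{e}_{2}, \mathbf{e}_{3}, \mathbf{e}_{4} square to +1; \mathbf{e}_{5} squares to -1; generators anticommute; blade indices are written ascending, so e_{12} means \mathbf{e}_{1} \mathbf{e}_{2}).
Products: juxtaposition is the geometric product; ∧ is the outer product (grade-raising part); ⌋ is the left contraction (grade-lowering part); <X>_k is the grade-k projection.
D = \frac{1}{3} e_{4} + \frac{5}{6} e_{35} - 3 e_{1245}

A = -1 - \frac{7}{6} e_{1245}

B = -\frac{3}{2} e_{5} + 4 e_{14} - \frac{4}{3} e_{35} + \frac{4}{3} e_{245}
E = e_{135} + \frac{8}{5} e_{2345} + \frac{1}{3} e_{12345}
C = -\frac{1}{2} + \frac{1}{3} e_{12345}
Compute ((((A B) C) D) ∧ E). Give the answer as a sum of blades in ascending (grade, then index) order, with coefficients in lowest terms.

step 1: -\frac{14}{9} e_{1} + \frac{3}{2} e_{5} - 4 e_{14} - \frac{14}{3} e_{25} + \frac{4}{3} e_{35} - \frac{7}{4} e_{124} - \frac{4}{3} e_{245} - \frac{14}{9} e_{1234}
step 2: \frac{7}{9} e_{1} - \frac{137}{108} e_{5} + \frac{4}{9} e_{13} + 2 e_{14} + \frac{7}{3} e_{25} - \frac{5}{4} e_{35} + \frac{31}{72} e_{124} - \frac{14}{9} e_{134} + \frac{4}{3} e_{235} + \frac{2}{3} e_{245} + \frac{5}{18} e_{1234} - \frac{14}{27} e_{2345}
step 3: -\frac{25}{24} + \frac{8}{3} e_{1} + \frac{10}{9} e_{2} - \frac{685}{648} e_{3} + \frac{31}{24} e_{5} + \frac{31}{216} e_{12} - \frac{56}{27} e_{13} + \frac{196}{27} e_{14} + \frac{10}{27} e_{15} + \frac{35}{18} e_{23} + \frac{35}{81} e_{24} - \frac{56}{9} e_{25} + \frac{5}{6} e_{35} + \frac{137}{324} e_{45} + \frac{5}{54} e_{123} + \frac{137}{36} e_{124} + \frac{112}{27} e_{134} + \frac{35}{54} e_{135} + \frac{35}{27} e_{145} - \frac{5}{9} e_{234} + \frac{392}{81} e_{235} - \frac{28}{9} e_{245} + \frac{5}{12} e_{345} + \frac{15}{4} e_{1234} - \frac{25}{108} e_{1245} - \frac{5}{3} e_{1345} - \frac{16}{9} e_{2345} - \frac{155}{432} e_{12345}
step 4: -\frac{25}{24} e_{135} - \frac{10}{9} e_{1235} - \frac{5}{3} e_{2345} + \frac{11299}{3240} e_{12345}
Answer: -\frac{25}{24} e_{135} - \frac{10}{9} e_{1235} - \frac{5}{3} e_{2345} + \frac{11299}{3240} e_{12345}


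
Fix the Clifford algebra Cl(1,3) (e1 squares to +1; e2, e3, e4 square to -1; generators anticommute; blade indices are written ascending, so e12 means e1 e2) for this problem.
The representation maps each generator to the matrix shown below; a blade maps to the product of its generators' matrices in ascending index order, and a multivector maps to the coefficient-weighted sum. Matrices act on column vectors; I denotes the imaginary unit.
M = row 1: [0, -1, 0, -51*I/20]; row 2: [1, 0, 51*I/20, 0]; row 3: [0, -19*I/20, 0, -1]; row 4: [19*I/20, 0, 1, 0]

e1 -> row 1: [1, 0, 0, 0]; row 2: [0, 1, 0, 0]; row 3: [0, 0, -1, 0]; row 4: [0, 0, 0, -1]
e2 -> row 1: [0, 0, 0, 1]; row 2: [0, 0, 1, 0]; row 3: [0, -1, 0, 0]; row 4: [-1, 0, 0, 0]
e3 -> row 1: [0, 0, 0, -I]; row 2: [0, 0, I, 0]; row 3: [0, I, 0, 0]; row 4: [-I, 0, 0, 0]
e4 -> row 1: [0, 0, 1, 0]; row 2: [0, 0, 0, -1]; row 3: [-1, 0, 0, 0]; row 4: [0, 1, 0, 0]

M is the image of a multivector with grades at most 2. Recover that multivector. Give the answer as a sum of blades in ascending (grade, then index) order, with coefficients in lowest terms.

Method: the blade images are trace-orthogonal — tr(rho(e_A) rho(e_B)^-1) = 4 if A = B and 0 otherwise — and rho(e_A)^-1 = (e_A)^2 * rho(e_A) with (e_A)^2 = +1 or -1, so the coefficient of e_A in the preimage is (e_A)^2 * tr(M rho(e_A))/4.
Nonzero projections over blades of grade <= 2: e3: (e3)^2 = -1, tr(M rho(e3)) = -16/5, coefficient 4/5; e13: (e13)^2 = +1, tr(M rho(e13)) = 7, coefficient 7/4; e24: (e24)^2 = -1, tr(M rho(e24)) = 4, coefficient -1. Every other blade of grade <= 2 projects to 0.
Answer: 4/5*e3 + 7/4*e13 - e24


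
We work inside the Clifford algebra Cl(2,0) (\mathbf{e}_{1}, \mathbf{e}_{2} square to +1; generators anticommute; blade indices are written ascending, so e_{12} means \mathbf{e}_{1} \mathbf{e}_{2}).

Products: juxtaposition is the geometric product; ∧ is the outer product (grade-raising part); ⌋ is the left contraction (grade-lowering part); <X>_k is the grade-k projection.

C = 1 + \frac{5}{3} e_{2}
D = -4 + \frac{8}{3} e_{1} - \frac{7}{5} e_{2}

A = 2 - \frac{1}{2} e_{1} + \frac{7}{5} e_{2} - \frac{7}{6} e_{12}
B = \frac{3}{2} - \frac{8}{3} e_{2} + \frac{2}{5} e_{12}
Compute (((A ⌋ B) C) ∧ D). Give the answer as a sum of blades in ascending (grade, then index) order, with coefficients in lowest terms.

step 1: -\frac{4}{15} - \frac{14}{25} e_{1} - \frac{83}{15} e_{2} + \frac{4}{5} e_{12}
step 2: -\frac{427}{45} + \frac{58}{75} e_{1} - \frac{269}{45} e_{2} - \frac{2}{15} e_{12}
step 3: \frac{1708}{45} - \frac{19168}{675} e_{1} + \frac{8369}{225} e_{2} + \frac{51946}{3375} e_{12}
Answer: \frac{1708}{45} - \frac{19168}{675} e_{1} + \frac{8369}{225} e_{2} + \frac{51946}{3375} e_{12}


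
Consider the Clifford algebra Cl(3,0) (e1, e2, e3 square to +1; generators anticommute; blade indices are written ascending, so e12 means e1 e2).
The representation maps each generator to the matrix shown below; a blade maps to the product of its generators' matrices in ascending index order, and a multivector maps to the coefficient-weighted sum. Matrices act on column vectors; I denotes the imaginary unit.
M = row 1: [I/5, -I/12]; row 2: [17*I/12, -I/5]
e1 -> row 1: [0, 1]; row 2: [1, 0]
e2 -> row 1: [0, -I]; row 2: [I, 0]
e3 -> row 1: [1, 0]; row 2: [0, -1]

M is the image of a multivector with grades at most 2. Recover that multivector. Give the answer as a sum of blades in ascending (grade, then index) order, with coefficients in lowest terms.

Method: 1, rho(e1), rho(e2), rho(e3) form a trace-orthogonal basis of the 2x2 complex matrices (tr(X Y) = 2 if X = Y, else 0), so M = m0*1 + m1*rho(e1) + m2*rho(e2) + m3*rho(e3) with m0 = tr(M)/2 = 0, m1 = tr(M rho(e1))/2 = 2*I/3, m2 = tr(M rho(e2))/2 = 3/4, m3 = tr(M rho(e3))/2 = I/5.
Multiplying table entries, the bivector images are rho(e12) = I*rho(e3), rho(e13) = -I*rho(e2), rho(e23) = I*rho(e1); with real blade coefficients the real parts of m0..m3 are the coefficients of 1, e1, e2, e3 and the imaginary parts give the bivectors (e23: Im m1, e13: -Im m2, e12: Im m3).
Answer: 3/4*e2 + 1/5*e12 + 2/3*e23


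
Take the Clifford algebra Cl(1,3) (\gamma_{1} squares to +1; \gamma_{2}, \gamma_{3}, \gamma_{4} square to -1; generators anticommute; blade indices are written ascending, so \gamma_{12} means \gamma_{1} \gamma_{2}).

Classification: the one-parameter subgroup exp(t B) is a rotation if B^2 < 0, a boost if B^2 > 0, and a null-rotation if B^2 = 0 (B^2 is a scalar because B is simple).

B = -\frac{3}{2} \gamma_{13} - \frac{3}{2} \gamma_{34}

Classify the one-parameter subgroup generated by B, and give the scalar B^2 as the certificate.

B^2 term by term: the squares give (-\frac{3}{2})^2*(\gamma_{13})^2 + (-\frac{3}{2})^2*(\gamma_{34})^2 = \frac{9}{4}*(+1) + \frac{9}{4}*(-1) = 0 (each basis 2-blade squares to minus the product of its generators' squares); cross terms between blades sharing an index anticommute and cancel. So B^2 = 0.
Answer: null-rotation, certificate B^2 = 0. The scalar 0 is the complete invariant here: its sign names the subgroup type.


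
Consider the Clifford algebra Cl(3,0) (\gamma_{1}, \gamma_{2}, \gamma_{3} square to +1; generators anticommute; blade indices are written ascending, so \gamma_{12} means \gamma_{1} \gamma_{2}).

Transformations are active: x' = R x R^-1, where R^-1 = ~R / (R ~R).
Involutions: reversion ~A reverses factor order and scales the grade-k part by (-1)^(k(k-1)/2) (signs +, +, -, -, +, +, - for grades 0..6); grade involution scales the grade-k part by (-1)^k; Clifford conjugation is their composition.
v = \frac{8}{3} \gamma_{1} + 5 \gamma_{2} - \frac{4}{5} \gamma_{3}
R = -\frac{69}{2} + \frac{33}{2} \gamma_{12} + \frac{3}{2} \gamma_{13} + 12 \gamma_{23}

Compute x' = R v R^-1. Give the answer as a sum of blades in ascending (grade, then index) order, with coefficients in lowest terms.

~R = -\frac{69}{2} - \frac{33}{2} \gamma_{12} - \frac{3}{2} \gamma_{13} - 12 \gamma_{23}, and R ~R = \frac{6435}{4}, so R^-1 = ~R / (\frac{6435}{4}).
R v = -\frac{107}{10} \gamma_{1} - \frac{2261}{10} \gamma_{2} - \frac{182}{5} \gamma_{3} + \frac{113}{10} \gamma_{123}
Answer: -\frac{1458}{715} \gamma_{1} + \frac{10031}{2145} \gamma_{2} + \frac{1854}{715} \gamma_{3}
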